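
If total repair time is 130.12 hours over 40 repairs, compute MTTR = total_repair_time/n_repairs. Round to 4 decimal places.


total_repair_time = 130.12
n_repairs = 40
MTTR = 130.12 / 40
MTTR = 3.253

3.253


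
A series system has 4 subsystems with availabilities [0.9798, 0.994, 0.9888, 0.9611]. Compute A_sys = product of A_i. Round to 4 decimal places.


Subsystems: [0.9798, 0.994, 0.9888, 0.9611]
After subsystem 1 (A=0.9798): product = 0.9798
After subsystem 2 (A=0.994): product = 0.9739
After subsystem 3 (A=0.9888): product = 0.963
After subsystem 4 (A=0.9611): product = 0.9256
A_sys = 0.9256

0.9256


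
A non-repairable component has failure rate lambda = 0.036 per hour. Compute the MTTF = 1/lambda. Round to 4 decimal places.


lambda = 0.036
MTTF = 1 / 0.036
MTTF = 27.7778

27.7778


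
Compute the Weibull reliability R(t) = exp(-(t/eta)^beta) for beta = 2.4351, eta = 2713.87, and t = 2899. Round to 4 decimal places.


beta = 2.4351, eta = 2713.87, t = 2899
t/eta = 2899 / 2713.87 = 1.0682
(t/eta)^beta = 1.0682^2.4351 = 1.1743
R(t) = exp(-1.1743)
R(t) = 0.309

0.309


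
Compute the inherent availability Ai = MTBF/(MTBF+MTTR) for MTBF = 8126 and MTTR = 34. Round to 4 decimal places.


MTBF = 8126
MTTR = 34
MTBF + MTTR = 8160
Ai = 8126 / 8160
Ai = 0.9958

0.9958


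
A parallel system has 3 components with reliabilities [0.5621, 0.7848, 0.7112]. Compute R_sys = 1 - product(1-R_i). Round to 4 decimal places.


Components: [0.5621, 0.7848, 0.7112]
(1 - 0.5621) = 0.4379, running product = 0.4379
(1 - 0.7848) = 0.2152, running product = 0.0942
(1 - 0.7112) = 0.2888, running product = 0.0272
Product of (1-R_i) = 0.0272
R_sys = 1 - 0.0272 = 0.9728

0.9728


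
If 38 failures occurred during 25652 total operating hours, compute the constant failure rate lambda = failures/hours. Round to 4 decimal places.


failures = 38
total_hours = 25652
lambda = 38 / 25652
lambda = 0.0015

0.0015


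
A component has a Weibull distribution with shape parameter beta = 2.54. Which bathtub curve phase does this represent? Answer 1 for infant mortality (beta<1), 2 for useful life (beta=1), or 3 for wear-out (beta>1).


beta = 2.54
Compare beta to 1:
beta < 1 => infant mortality (phase 1)
beta = 1 => useful life (phase 2)
beta > 1 => wear-out (phase 3)
Since beta = 2.54, this is wear-out (increasing failure rate)
Phase = 3

3


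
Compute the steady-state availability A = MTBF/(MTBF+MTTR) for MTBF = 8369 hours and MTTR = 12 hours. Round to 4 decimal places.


MTBF = 8369
MTTR = 12
MTBF + MTTR = 8381
A = 8369 / 8381
A = 0.9986

0.9986


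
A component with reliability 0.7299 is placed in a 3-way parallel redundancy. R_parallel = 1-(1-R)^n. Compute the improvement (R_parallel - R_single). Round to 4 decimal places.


R_single = 0.7299, n = 3
1 - R_single = 0.2701
(1 - R_single)^n = 0.2701^3 = 0.0197
R_parallel = 1 - 0.0197 = 0.9803
Improvement = 0.9803 - 0.7299
Improvement = 0.2504

0.2504


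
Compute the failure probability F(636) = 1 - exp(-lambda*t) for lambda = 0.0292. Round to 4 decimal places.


lambda = 0.0292, t = 636
lambda * t = 18.5712
exp(-18.5712) = 0.0
F(t) = 1 - 0.0
F(t) = 1.0

1.0


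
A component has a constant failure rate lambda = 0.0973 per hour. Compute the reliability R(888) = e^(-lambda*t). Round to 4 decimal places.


lambda = 0.0973
t = 888
lambda * t = 86.4024
R(t) = e^(-86.4024)
R(t) = 0.0

0.0


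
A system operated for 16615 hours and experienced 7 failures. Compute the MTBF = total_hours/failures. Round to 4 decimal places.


total_hours = 16615
failures = 7
MTBF = 16615 / 7
MTBF = 2373.5714

2373.5714


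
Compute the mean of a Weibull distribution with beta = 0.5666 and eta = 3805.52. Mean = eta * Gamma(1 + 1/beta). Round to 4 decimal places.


beta = 0.5666, eta = 3805.52
1/beta = 1.7649
1 + 1/beta = 2.7649
Gamma(2.7649) = 1.6282
Mean = 3805.52 * 1.6282
Mean = 6196.1527

6196.1527


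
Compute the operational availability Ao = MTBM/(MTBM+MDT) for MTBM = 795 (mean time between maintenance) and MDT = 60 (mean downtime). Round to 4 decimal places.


MTBM = 795
MDT = 60
MTBM + MDT = 855
Ao = 795 / 855
Ao = 0.9298

0.9298


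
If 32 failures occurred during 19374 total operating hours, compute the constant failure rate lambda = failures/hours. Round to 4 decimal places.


failures = 32
total_hours = 19374
lambda = 32 / 19374
lambda = 0.0017

0.0017


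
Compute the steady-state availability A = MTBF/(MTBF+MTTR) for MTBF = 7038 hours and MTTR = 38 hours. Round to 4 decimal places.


MTBF = 7038
MTTR = 38
MTBF + MTTR = 7076
A = 7038 / 7076
A = 0.9946

0.9946


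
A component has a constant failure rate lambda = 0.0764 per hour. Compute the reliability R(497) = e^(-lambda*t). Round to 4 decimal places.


lambda = 0.0764
t = 497
lambda * t = 37.9708
R(t) = e^(-37.9708)
R(t) = 0.0

0.0


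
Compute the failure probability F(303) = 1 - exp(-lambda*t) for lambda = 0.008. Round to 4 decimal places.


lambda = 0.008, t = 303
lambda * t = 2.424
exp(-2.424) = 0.0886
F(t) = 1 - 0.0886
F(t) = 0.9114

0.9114


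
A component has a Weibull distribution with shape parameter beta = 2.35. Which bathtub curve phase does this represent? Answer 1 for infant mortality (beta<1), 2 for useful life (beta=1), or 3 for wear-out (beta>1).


beta = 2.35
Compare beta to 1:
beta < 1 => infant mortality (phase 1)
beta = 1 => useful life (phase 2)
beta > 1 => wear-out (phase 3)
Since beta = 2.35, this is wear-out (increasing failure rate)
Phase = 3

3


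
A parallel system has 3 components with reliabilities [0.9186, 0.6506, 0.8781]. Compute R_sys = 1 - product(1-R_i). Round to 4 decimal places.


Components: [0.9186, 0.6506, 0.8781]
(1 - 0.9186) = 0.0814, running product = 0.0814
(1 - 0.6506) = 0.3494, running product = 0.0284
(1 - 0.8781) = 0.1219, running product = 0.0035
Product of (1-R_i) = 0.0035
R_sys = 1 - 0.0035 = 0.9965

0.9965


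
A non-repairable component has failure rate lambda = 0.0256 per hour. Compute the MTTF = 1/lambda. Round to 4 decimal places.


lambda = 0.0256
MTTF = 1 / 0.0256
MTTF = 39.0625

39.0625


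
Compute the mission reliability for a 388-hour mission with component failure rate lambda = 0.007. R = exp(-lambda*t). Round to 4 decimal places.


lambda = 0.007
mission_time = 388
lambda * t = 0.007 * 388 = 2.716
R = exp(-2.716)
R = 0.0661

0.0661


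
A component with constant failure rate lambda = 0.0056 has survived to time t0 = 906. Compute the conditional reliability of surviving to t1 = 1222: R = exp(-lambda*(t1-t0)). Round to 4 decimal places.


lambda = 0.0056
t0 = 906, t1 = 1222
t1 - t0 = 316
lambda * (t1-t0) = 0.0056 * 316 = 1.7696
R = exp(-1.7696)
R = 0.1704

0.1704


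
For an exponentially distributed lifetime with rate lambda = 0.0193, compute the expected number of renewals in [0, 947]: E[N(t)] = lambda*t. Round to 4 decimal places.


lambda = 0.0193
t = 947
E[N(t)] = lambda * t
E[N(t)] = 0.0193 * 947
E[N(t)] = 18.2771

18.2771


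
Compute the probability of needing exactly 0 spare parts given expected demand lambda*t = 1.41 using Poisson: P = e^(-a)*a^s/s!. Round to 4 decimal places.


a = 1.41, s = 0
e^(-a) = e^(-1.41) = 0.2441
a^s = 1.41^0 = 1.0
s! = 1
P = 0.2441 * 1.0 / 1
P = 0.2441

0.2441


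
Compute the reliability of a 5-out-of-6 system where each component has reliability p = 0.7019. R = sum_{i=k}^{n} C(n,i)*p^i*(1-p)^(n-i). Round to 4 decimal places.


k = 5, n = 6, p = 0.7019
i=5: C(6,5)=6 * 0.7019^5 * 0.2981^1 = 0.3047
i=6: C(6,6)=1 * 0.7019^6 * 0.2981^0 = 0.1196
R = sum of terms = 0.4243

0.4243


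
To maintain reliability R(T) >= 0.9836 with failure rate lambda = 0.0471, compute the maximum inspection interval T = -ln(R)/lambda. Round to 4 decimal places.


R_target = 0.9836
lambda = 0.0471
-ln(0.9836) = 0.0165
T = 0.0165 / 0.0471
T = 0.3511

0.3511


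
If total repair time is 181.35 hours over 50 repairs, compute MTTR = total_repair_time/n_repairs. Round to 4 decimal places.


total_repair_time = 181.35
n_repairs = 50
MTTR = 181.35 / 50
MTTR = 3.627

3.627


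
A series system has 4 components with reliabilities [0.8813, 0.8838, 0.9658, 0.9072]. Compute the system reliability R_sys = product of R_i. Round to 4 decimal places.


Components: [0.8813, 0.8838, 0.9658, 0.9072]
After component 1 (R=0.8813): product = 0.8813
After component 2 (R=0.8838): product = 0.7789
After component 3 (R=0.9658): product = 0.7523
After component 4 (R=0.9072): product = 0.6824
R_sys = 0.6824

0.6824


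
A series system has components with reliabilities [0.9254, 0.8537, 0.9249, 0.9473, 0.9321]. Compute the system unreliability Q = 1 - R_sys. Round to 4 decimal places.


Components: [0.9254, 0.8537, 0.9249, 0.9473, 0.9321]
After component 1: product = 0.9254
After component 2: product = 0.79
After component 3: product = 0.7307
After component 4: product = 0.6922
After component 5: product = 0.6452
R_sys = 0.6452
Q = 1 - 0.6452 = 0.3548

0.3548


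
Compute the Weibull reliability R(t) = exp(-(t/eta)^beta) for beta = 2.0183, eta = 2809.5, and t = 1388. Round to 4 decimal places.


beta = 2.0183, eta = 2809.5, t = 1388
t/eta = 1388 / 2809.5 = 0.494
(t/eta)^beta = 0.494^2.0183 = 0.2409
R(t) = exp(-0.2409)
R(t) = 0.7859

0.7859


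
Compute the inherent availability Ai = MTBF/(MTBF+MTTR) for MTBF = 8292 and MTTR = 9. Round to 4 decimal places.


MTBF = 8292
MTTR = 9
MTBF + MTTR = 8301
Ai = 8292 / 8301
Ai = 0.9989

0.9989


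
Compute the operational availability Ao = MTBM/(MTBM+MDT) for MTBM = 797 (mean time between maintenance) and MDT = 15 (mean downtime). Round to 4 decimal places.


MTBM = 797
MDT = 15
MTBM + MDT = 812
Ao = 797 / 812
Ao = 0.9815

0.9815


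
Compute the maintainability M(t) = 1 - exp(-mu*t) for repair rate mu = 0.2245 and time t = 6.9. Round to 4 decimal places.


mu = 0.2245, t = 6.9
mu * t = 0.2245 * 6.9 = 1.5491
exp(-1.5491) = 0.2124
M(t) = 1 - 0.2124
M(t) = 0.7876

0.7876


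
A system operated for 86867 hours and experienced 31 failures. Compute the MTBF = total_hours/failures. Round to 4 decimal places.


total_hours = 86867
failures = 31
MTBF = 86867 / 31
MTBF = 2802.1613

2802.1613


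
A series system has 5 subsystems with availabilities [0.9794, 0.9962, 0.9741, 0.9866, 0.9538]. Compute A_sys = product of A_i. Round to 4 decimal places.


Subsystems: [0.9794, 0.9962, 0.9741, 0.9866, 0.9538]
After subsystem 1 (A=0.9794): product = 0.9794
After subsystem 2 (A=0.9962): product = 0.9757
After subsystem 3 (A=0.9741): product = 0.9504
After subsystem 4 (A=0.9866): product = 0.9377
After subsystem 5 (A=0.9538): product = 0.8944
A_sys = 0.8944

0.8944


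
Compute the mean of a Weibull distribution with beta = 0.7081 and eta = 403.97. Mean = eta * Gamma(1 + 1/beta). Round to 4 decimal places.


beta = 0.7081, eta = 403.97
1/beta = 1.4122
1 + 1/beta = 2.4122
Gamma(2.4122) = 1.2522
Mean = 403.97 * 1.2522
Mean = 505.8415

505.8415


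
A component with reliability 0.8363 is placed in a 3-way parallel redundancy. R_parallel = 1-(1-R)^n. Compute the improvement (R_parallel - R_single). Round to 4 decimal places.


R_single = 0.8363, n = 3
1 - R_single = 0.1637
(1 - R_single)^n = 0.1637^3 = 0.0044
R_parallel = 1 - 0.0044 = 0.9956
Improvement = 0.9956 - 0.8363
Improvement = 0.1593

0.1593


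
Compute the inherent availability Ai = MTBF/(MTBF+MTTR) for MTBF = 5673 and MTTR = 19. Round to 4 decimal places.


MTBF = 5673
MTTR = 19
MTBF + MTTR = 5692
Ai = 5673 / 5692
Ai = 0.9967

0.9967


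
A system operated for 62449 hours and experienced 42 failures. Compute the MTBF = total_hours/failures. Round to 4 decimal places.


total_hours = 62449
failures = 42
MTBF = 62449 / 42
MTBF = 1486.881

1486.881


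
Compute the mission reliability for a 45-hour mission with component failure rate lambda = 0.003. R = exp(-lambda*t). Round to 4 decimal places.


lambda = 0.003
mission_time = 45
lambda * t = 0.003 * 45 = 0.135
R = exp(-0.135)
R = 0.8737

0.8737


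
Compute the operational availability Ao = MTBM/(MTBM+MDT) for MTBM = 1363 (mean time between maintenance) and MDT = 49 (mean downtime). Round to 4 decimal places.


MTBM = 1363
MDT = 49
MTBM + MDT = 1412
Ao = 1363 / 1412
Ao = 0.9653

0.9653


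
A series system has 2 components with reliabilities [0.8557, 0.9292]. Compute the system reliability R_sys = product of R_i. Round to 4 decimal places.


Components: [0.8557, 0.9292]
After component 1 (R=0.8557): product = 0.8557
After component 2 (R=0.9292): product = 0.7951
R_sys = 0.7951

0.7951


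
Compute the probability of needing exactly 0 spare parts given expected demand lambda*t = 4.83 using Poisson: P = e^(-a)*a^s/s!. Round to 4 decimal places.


a = 4.83, s = 0
e^(-a) = e^(-4.83) = 0.008
a^s = 4.83^0 = 1.0
s! = 1
P = 0.008 * 1.0 / 1
P = 0.008

0.008


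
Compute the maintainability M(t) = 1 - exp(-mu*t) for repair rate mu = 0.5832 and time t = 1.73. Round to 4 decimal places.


mu = 0.5832, t = 1.73
mu * t = 0.5832 * 1.73 = 1.0089
exp(-1.0089) = 0.3646
M(t) = 1 - 0.3646
M(t) = 0.6354

0.6354


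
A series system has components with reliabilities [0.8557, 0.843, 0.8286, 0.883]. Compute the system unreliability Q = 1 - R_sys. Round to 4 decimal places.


Components: [0.8557, 0.843, 0.8286, 0.883]
After component 1: product = 0.8557
After component 2: product = 0.7214
After component 3: product = 0.5977
After component 4: product = 0.5278
R_sys = 0.5278
Q = 1 - 0.5278 = 0.4722

0.4722


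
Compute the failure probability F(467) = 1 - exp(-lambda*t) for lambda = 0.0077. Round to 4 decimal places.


lambda = 0.0077, t = 467
lambda * t = 3.5959
exp(-3.5959) = 0.0274
F(t) = 1 - 0.0274
F(t) = 0.9726

0.9726


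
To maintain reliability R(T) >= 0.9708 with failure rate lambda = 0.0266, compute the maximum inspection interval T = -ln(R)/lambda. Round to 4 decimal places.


R_target = 0.9708
lambda = 0.0266
-ln(0.9708) = 0.0296
T = 0.0296 / 0.0266
T = 1.1141

1.1141


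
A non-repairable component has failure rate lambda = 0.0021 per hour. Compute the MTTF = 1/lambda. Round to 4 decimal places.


lambda = 0.0021
MTTF = 1 / 0.0021
MTTF = 476.1905

476.1905


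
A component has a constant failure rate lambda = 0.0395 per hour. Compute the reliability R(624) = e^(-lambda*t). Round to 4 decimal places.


lambda = 0.0395
t = 624
lambda * t = 24.648
R(t) = e^(-24.648)
R(t) = 0.0

0.0


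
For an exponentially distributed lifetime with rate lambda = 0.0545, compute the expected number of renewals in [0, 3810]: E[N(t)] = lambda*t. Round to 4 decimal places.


lambda = 0.0545
t = 3810
E[N(t)] = lambda * t
E[N(t)] = 0.0545 * 3810
E[N(t)] = 207.645

207.645


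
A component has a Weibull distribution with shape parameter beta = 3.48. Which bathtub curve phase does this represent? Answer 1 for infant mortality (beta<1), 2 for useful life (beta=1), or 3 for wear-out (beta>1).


beta = 3.48
Compare beta to 1:
beta < 1 => infant mortality (phase 1)
beta = 1 => useful life (phase 2)
beta > 1 => wear-out (phase 3)
Since beta = 3.48, this is wear-out (increasing failure rate)
Phase = 3

3


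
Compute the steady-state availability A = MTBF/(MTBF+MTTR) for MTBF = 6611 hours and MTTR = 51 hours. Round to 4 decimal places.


MTBF = 6611
MTTR = 51
MTBF + MTTR = 6662
A = 6611 / 6662
A = 0.9923

0.9923


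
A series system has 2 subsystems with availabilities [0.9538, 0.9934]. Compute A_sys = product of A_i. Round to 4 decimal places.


Subsystems: [0.9538, 0.9934]
After subsystem 1 (A=0.9538): product = 0.9538
After subsystem 2 (A=0.9934): product = 0.9475
A_sys = 0.9475

0.9475


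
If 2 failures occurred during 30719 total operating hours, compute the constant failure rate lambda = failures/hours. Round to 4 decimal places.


failures = 2
total_hours = 30719
lambda = 2 / 30719
lambda = 0.0001

0.0001


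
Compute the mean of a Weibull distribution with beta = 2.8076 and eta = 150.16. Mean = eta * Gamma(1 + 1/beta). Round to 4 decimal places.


beta = 2.8076, eta = 150.16
1/beta = 0.3562
1 + 1/beta = 1.3562
Gamma(1.3562) = 0.8905
Mean = 150.16 * 0.8905
Mean = 133.7239

133.7239


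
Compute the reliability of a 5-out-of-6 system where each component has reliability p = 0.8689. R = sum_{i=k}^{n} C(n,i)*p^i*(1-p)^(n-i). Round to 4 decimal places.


k = 5, n = 6, p = 0.8689
i=5: C(6,5)=6 * 0.8689^5 * 0.1311^1 = 0.3896
i=6: C(6,6)=1 * 0.8689^6 * 0.1311^0 = 0.4303
R = sum of terms = 0.8199

0.8199


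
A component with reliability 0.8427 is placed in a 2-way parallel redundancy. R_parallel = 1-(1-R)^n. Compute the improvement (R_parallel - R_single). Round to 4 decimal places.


R_single = 0.8427, n = 2
1 - R_single = 0.1573
(1 - R_single)^n = 0.1573^2 = 0.0247
R_parallel = 1 - 0.0247 = 0.9753
Improvement = 0.9753 - 0.8427
Improvement = 0.1326

0.1326


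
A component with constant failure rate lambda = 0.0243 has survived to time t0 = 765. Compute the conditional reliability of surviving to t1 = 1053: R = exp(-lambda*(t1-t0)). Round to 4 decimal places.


lambda = 0.0243
t0 = 765, t1 = 1053
t1 - t0 = 288
lambda * (t1-t0) = 0.0243 * 288 = 6.9984
R = exp(-6.9984)
R = 0.0009

0.0009


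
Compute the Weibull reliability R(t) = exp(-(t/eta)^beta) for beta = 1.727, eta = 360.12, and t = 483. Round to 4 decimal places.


beta = 1.727, eta = 360.12, t = 483
t/eta = 483 / 360.12 = 1.3412
(t/eta)^beta = 1.3412^1.727 = 1.6603
R(t) = exp(-1.6603)
R(t) = 0.1901

0.1901


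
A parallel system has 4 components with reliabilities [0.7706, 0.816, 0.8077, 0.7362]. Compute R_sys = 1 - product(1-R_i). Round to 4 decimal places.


Components: [0.7706, 0.816, 0.8077, 0.7362]
(1 - 0.7706) = 0.2294, running product = 0.2294
(1 - 0.816) = 0.184, running product = 0.0422
(1 - 0.8077) = 0.1923, running product = 0.0081
(1 - 0.7362) = 0.2638, running product = 0.0021
Product of (1-R_i) = 0.0021
R_sys = 1 - 0.0021 = 0.9979

0.9979


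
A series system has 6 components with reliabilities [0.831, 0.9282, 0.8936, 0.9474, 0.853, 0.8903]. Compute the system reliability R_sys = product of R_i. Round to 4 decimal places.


Components: [0.831, 0.9282, 0.8936, 0.9474, 0.853, 0.8903]
After component 1 (R=0.831): product = 0.831
After component 2 (R=0.9282): product = 0.7713
After component 3 (R=0.8936): product = 0.6893
After component 4 (R=0.9474): product = 0.653
After component 5 (R=0.853): product = 0.557
After component 6 (R=0.8903): product = 0.4959
R_sys = 0.4959

0.4959


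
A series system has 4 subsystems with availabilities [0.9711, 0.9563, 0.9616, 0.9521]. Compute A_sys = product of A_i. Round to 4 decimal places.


Subsystems: [0.9711, 0.9563, 0.9616, 0.9521]
After subsystem 1 (A=0.9711): product = 0.9711
After subsystem 2 (A=0.9563): product = 0.9287
After subsystem 3 (A=0.9616): product = 0.893
After subsystem 4 (A=0.9521): product = 0.8502
A_sys = 0.8502

0.8502


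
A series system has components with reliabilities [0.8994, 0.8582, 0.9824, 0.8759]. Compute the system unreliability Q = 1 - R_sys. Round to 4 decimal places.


Components: [0.8994, 0.8582, 0.9824, 0.8759]
After component 1: product = 0.8994
After component 2: product = 0.7719
After component 3: product = 0.7583
After component 4: product = 0.6642
R_sys = 0.6642
Q = 1 - 0.6642 = 0.3358

0.3358


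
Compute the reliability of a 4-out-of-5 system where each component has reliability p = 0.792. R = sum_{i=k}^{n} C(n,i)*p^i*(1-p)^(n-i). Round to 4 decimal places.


k = 4, n = 5, p = 0.792
i=4: C(5,4)=5 * 0.792^4 * 0.208^1 = 0.4092
i=5: C(5,5)=1 * 0.792^5 * 0.208^0 = 0.3116
R = sum of terms = 0.7208

0.7208


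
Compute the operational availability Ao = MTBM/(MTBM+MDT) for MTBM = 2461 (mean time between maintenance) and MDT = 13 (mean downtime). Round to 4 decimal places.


MTBM = 2461
MDT = 13
MTBM + MDT = 2474
Ao = 2461 / 2474
Ao = 0.9947

0.9947


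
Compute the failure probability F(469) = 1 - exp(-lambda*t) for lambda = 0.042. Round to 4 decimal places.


lambda = 0.042, t = 469
lambda * t = 19.698
exp(-19.698) = 0.0
F(t) = 1 - 0.0
F(t) = 1.0

1.0


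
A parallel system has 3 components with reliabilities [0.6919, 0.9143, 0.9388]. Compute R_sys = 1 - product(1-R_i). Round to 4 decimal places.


Components: [0.6919, 0.9143, 0.9388]
(1 - 0.6919) = 0.3081, running product = 0.3081
(1 - 0.9143) = 0.0857, running product = 0.0264
(1 - 0.9388) = 0.0612, running product = 0.0016
Product of (1-R_i) = 0.0016
R_sys = 1 - 0.0016 = 0.9984

0.9984


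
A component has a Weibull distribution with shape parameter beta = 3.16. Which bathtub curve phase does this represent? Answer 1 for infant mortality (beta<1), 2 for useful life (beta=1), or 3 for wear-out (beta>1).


beta = 3.16
Compare beta to 1:
beta < 1 => infant mortality (phase 1)
beta = 1 => useful life (phase 2)
beta > 1 => wear-out (phase 3)
Since beta = 3.16, this is wear-out (increasing failure rate)
Phase = 3

3


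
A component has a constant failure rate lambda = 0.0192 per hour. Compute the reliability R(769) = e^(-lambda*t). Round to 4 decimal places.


lambda = 0.0192
t = 769
lambda * t = 14.7648
R(t) = e^(-14.7648)
R(t) = 0.0

0.0


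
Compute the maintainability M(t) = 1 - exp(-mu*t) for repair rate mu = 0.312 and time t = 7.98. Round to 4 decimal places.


mu = 0.312, t = 7.98
mu * t = 0.312 * 7.98 = 2.4898
exp(-2.4898) = 0.0829
M(t) = 1 - 0.0829
M(t) = 0.9171

0.9171


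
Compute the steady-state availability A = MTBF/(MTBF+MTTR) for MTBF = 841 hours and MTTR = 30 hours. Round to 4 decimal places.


MTBF = 841
MTTR = 30
MTBF + MTTR = 871
A = 841 / 871
A = 0.9656

0.9656


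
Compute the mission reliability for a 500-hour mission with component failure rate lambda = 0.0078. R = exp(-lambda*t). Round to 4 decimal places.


lambda = 0.0078
mission_time = 500
lambda * t = 0.0078 * 500 = 3.9
R = exp(-3.9)
R = 0.0202

0.0202


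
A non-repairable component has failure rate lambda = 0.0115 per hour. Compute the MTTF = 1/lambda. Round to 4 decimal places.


lambda = 0.0115
MTTF = 1 / 0.0115
MTTF = 86.9565

86.9565


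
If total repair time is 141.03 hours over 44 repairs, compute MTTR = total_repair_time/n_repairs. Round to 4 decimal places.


total_repair_time = 141.03
n_repairs = 44
MTTR = 141.03 / 44
MTTR = 3.2052

3.2052


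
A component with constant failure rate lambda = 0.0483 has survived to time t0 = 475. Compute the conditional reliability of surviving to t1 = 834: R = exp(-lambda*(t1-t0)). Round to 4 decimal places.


lambda = 0.0483
t0 = 475, t1 = 834
t1 - t0 = 359
lambda * (t1-t0) = 0.0483 * 359 = 17.3397
R = exp(-17.3397)
R = 0.0

0.0


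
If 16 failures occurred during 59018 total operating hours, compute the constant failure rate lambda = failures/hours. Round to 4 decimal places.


failures = 16
total_hours = 59018
lambda = 16 / 59018
lambda = 0.0003

0.0003


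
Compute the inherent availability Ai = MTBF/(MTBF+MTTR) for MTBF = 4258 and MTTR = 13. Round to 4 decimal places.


MTBF = 4258
MTTR = 13
MTBF + MTTR = 4271
Ai = 4258 / 4271
Ai = 0.997

0.997


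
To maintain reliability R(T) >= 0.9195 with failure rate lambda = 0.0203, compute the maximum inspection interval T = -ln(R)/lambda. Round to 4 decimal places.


R_target = 0.9195
lambda = 0.0203
-ln(0.9195) = 0.0839
T = 0.0839 / 0.0203
T = 4.1342

4.1342


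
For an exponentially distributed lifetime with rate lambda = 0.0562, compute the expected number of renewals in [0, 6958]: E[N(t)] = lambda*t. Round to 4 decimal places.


lambda = 0.0562
t = 6958
E[N(t)] = lambda * t
E[N(t)] = 0.0562 * 6958
E[N(t)] = 391.0396

391.0396


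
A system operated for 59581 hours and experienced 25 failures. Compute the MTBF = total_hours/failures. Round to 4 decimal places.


total_hours = 59581
failures = 25
MTBF = 59581 / 25
MTBF = 2383.24

2383.24


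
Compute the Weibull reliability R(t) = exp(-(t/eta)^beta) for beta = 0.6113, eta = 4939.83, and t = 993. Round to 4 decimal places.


beta = 0.6113, eta = 4939.83, t = 993
t/eta = 993 / 4939.83 = 0.201
(t/eta)^beta = 0.201^0.6113 = 0.375
R(t) = exp(-0.375)
R(t) = 0.6873

0.6873


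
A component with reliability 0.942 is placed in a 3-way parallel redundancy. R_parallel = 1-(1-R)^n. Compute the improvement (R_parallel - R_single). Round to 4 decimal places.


R_single = 0.942, n = 3
1 - R_single = 0.058
(1 - R_single)^n = 0.058^3 = 0.0002
R_parallel = 1 - 0.0002 = 0.9998
Improvement = 0.9998 - 0.942
Improvement = 0.0578

0.0578


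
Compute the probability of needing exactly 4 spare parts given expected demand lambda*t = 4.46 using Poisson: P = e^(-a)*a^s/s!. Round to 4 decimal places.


a = 4.46, s = 4
e^(-a) = e^(-4.46) = 0.0116
a^s = 4.46^4 = 395.6758
s! = 24
P = 0.0116 * 395.6758 / 24
P = 0.1906

0.1906


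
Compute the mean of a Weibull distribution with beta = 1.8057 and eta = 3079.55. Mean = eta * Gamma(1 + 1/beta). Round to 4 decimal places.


beta = 1.8057, eta = 3079.55
1/beta = 0.5538
1 + 1/beta = 1.5538
Gamma(1.5538) = 0.8892
Mean = 3079.55 * 0.8892
Mean = 2738.188

2738.188


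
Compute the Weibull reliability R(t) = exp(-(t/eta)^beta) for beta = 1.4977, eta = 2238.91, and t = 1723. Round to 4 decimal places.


beta = 1.4977, eta = 2238.91, t = 1723
t/eta = 1723 / 2238.91 = 0.7696
(t/eta)^beta = 0.7696^1.4977 = 0.6755
R(t) = exp(-0.6755)
R(t) = 0.5089

0.5089


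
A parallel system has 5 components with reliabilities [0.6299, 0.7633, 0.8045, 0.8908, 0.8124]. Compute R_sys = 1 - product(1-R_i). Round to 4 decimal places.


Components: [0.6299, 0.7633, 0.8045, 0.8908, 0.8124]
(1 - 0.6299) = 0.3701, running product = 0.3701
(1 - 0.7633) = 0.2367, running product = 0.0876
(1 - 0.8045) = 0.1955, running product = 0.0171
(1 - 0.8908) = 0.1092, running product = 0.0019
(1 - 0.8124) = 0.1876, running product = 0.0004
Product of (1-R_i) = 0.0004
R_sys = 1 - 0.0004 = 0.9996

0.9996


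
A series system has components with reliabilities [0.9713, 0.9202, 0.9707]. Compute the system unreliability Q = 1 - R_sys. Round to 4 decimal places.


Components: [0.9713, 0.9202, 0.9707]
After component 1: product = 0.9713
After component 2: product = 0.8938
After component 3: product = 0.8676
R_sys = 0.8676
Q = 1 - 0.8676 = 0.1324

0.1324


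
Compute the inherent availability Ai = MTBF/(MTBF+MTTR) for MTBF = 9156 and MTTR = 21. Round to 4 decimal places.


MTBF = 9156
MTTR = 21
MTBF + MTTR = 9177
Ai = 9156 / 9177
Ai = 0.9977

0.9977


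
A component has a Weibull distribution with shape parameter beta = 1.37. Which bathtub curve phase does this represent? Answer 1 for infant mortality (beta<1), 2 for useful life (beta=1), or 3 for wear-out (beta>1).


beta = 1.37
Compare beta to 1:
beta < 1 => infant mortality (phase 1)
beta = 1 => useful life (phase 2)
beta > 1 => wear-out (phase 3)
Since beta = 1.37, this is wear-out (increasing failure rate)
Phase = 3

3


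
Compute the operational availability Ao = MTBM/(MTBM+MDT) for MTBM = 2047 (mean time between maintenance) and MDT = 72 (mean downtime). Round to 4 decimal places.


MTBM = 2047
MDT = 72
MTBM + MDT = 2119
Ao = 2047 / 2119
Ao = 0.966

0.966


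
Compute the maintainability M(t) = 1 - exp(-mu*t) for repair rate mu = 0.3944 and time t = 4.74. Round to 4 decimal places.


mu = 0.3944, t = 4.74
mu * t = 0.3944 * 4.74 = 1.8695
exp(-1.8695) = 0.1542
M(t) = 1 - 0.1542
M(t) = 0.8458

0.8458


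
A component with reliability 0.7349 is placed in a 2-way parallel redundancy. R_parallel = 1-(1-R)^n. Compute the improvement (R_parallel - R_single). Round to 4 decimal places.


R_single = 0.7349, n = 2
1 - R_single = 0.2651
(1 - R_single)^n = 0.2651^2 = 0.0703
R_parallel = 1 - 0.0703 = 0.9297
Improvement = 0.9297 - 0.7349
Improvement = 0.1948

0.1948


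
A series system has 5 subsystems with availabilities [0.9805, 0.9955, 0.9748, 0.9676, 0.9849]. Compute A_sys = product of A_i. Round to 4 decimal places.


Subsystems: [0.9805, 0.9955, 0.9748, 0.9676, 0.9849]
After subsystem 1 (A=0.9805): product = 0.9805
After subsystem 2 (A=0.9955): product = 0.9761
After subsystem 3 (A=0.9748): product = 0.9515
After subsystem 4 (A=0.9676): product = 0.9207
After subsystem 5 (A=0.9849): product = 0.9068
A_sys = 0.9068

0.9068


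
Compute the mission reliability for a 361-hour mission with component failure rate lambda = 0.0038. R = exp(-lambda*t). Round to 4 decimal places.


lambda = 0.0038
mission_time = 361
lambda * t = 0.0038 * 361 = 1.3718
R = exp(-1.3718)
R = 0.2536

0.2536


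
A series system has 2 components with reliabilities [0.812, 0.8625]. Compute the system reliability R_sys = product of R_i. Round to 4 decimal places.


Components: [0.812, 0.8625]
After component 1 (R=0.812): product = 0.812
After component 2 (R=0.8625): product = 0.7004
R_sys = 0.7004

0.7004


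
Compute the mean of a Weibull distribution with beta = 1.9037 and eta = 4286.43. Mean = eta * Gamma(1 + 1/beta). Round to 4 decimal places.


beta = 1.9037, eta = 4286.43
1/beta = 0.5253
1 + 1/beta = 1.5253
Gamma(1.5253) = 0.8873
Mean = 4286.43 * 0.8873
Mean = 3803.386

3803.386


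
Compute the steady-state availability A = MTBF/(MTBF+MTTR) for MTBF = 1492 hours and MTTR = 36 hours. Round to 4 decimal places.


MTBF = 1492
MTTR = 36
MTBF + MTTR = 1528
A = 1492 / 1528
A = 0.9764

0.9764


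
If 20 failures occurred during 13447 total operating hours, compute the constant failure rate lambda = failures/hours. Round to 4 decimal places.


failures = 20
total_hours = 13447
lambda = 20 / 13447
lambda = 0.0015

0.0015


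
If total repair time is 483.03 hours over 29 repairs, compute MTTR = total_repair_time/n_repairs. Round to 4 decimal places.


total_repair_time = 483.03
n_repairs = 29
MTTR = 483.03 / 29
MTTR = 16.6562

16.6562


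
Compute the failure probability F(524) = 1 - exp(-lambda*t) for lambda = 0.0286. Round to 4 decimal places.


lambda = 0.0286, t = 524
lambda * t = 14.9864
exp(-14.9864) = 0.0
F(t) = 1 - 0.0
F(t) = 1.0

1.0


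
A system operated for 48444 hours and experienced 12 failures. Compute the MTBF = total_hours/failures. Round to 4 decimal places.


total_hours = 48444
failures = 12
MTBF = 48444 / 12
MTBF = 4037.0

4037.0


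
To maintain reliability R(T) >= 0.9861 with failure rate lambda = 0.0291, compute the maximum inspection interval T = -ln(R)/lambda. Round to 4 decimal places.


R_target = 0.9861
lambda = 0.0291
-ln(0.9861) = 0.014
T = 0.014 / 0.0291
T = 0.481

0.481


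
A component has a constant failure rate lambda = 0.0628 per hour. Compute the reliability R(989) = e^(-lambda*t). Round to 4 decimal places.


lambda = 0.0628
t = 989
lambda * t = 62.1092
R(t) = e^(-62.1092)
R(t) = 0.0

0.0


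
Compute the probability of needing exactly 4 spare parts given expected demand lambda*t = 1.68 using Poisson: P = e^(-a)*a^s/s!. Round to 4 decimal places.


a = 1.68, s = 4
e^(-a) = e^(-1.68) = 0.1864
a^s = 1.68^4 = 7.9659
s! = 24
P = 0.1864 * 7.9659 / 24
P = 0.0619

0.0619


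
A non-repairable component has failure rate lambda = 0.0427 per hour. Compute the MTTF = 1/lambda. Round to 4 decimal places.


lambda = 0.0427
MTTF = 1 / 0.0427
MTTF = 23.4192

23.4192


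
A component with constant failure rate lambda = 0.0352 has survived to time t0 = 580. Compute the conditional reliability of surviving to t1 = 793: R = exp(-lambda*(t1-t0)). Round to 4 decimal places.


lambda = 0.0352
t0 = 580, t1 = 793
t1 - t0 = 213
lambda * (t1-t0) = 0.0352 * 213 = 7.4976
R = exp(-7.4976)
R = 0.0006

0.0006


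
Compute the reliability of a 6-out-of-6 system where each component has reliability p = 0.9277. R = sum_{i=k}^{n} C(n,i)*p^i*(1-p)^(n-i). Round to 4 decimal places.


k = 6, n = 6, p = 0.9277
i=6: C(6,6)=1 * 0.9277^6 * 0.0723^0 = 0.6374
R = sum of terms = 0.6374

0.6374


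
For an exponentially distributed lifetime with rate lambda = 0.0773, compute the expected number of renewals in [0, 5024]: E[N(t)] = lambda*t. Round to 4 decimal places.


lambda = 0.0773
t = 5024
E[N(t)] = lambda * t
E[N(t)] = 0.0773 * 5024
E[N(t)] = 388.3552

388.3552


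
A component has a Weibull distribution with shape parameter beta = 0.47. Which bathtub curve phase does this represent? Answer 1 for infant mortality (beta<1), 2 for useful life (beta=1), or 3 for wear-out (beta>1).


beta = 0.47
Compare beta to 1:
beta < 1 => infant mortality (phase 1)
beta = 1 => useful life (phase 2)
beta > 1 => wear-out (phase 3)
Since beta = 0.47, this is infant mortality (decreasing failure rate)
Phase = 1

1


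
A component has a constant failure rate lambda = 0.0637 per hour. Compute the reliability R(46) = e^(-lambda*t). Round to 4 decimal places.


lambda = 0.0637
t = 46
lambda * t = 2.9302
R(t) = e^(-2.9302)
R(t) = 0.0534

0.0534


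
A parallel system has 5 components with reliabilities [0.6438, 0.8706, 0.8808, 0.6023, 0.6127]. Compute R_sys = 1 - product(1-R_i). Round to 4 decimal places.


Components: [0.6438, 0.8706, 0.8808, 0.6023, 0.6127]
(1 - 0.6438) = 0.3562, running product = 0.3562
(1 - 0.8706) = 0.1294, running product = 0.0461
(1 - 0.8808) = 0.1192, running product = 0.0055
(1 - 0.6023) = 0.3977, running product = 0.0022
(1 - 0.6127) = 0.3873, running product = 0.0008
Product of (1-R_i) = 0.0008
R_sys = 1 - 0.0008 = 0.9992

0.9992


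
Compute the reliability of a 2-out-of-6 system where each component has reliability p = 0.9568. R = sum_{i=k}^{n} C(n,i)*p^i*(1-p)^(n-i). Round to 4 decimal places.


k = 2, n = 6, p = 0.9568
i=2: C(6,2)=15 * 0.9568^2 * 0.0432^4 = 0.0
i=3: C(6,3)=20 * 0.9568^3 * 0.0432^3 = 0.0014
i=4: C(6,4)=15 * 0.9568^4 * 0.0432^2 = 0.0235
i=5: C(6,5)=6 * 0.9568^5 * 0.0432^1 = 0.2078
i=6: C(6,6)=1 * 0.9568^6 * 0.0432^0 = 0.7672
R = sum of terms = 1.0

1.0


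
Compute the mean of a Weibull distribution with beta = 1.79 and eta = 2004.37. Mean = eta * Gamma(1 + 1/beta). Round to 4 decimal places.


beta = 1.79, eta = 2004.37
1/beta = 0.5587
1 + 1/beta = 1.5587
Gamma(1.5587) = 0.8895
Mean = 2004.37 * 0.8895
Mean = 1782.9497

1782.9497


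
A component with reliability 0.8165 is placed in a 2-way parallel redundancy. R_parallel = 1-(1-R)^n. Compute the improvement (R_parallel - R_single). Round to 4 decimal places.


R_single = 0.8165, n = 2
1 - R_single = 0.1835
(1 - R_single)^n = 0.1835^2 = 0.0337
R_parallel = 1 - 0.0337 = 0.9663
Improvement = 0.9663 - 0.8165
Improvement = 0.1498

0.1498


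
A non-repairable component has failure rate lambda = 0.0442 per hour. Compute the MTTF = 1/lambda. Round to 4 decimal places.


lambda = 0.0442
MTTF = 1 / 0.0442
MTTF = 22.6244

22.6244


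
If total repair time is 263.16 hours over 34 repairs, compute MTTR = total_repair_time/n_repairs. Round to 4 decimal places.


total_repair_time = 263.16
n_repairs = 34
MTTR = 263.16 / 34
MTTR = 7.74

7.74


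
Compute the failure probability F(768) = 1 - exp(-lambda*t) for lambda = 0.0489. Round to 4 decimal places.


lambda = 0.0489, t = 768
lambda * t = 37.5552
exp(-37.5552) = 0.0
F(t) = 1 - 0.0
F(t) = 1.0

1.0


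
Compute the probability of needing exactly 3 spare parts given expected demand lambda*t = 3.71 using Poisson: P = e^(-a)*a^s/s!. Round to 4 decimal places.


a = 3.71, s = 3
e^(-a) = e^(-3.71) = 0.0245
a^s = 3.71^3 = 51.0648
s! = 6
P = 0.0245 * 51.0648 / 6
P = 0.2083

0.2083


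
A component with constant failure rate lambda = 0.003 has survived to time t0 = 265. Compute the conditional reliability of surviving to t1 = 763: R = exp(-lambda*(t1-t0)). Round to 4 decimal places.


lambda = 0.003
t0 = 265, t1 = 763
t1 - t0 = 498
lambda * (t1-t0) = 0.003 * 498 = 1.494
R = exp(-1.494)
R = 0.2245

0.2245


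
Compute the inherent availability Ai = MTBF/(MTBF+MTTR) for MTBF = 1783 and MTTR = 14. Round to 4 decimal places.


MTBF = 1783
MTTR = 14
MTBF + MTTR = 1797
Ai = 1783 / 1797
Ai = 0.9922

0.9922


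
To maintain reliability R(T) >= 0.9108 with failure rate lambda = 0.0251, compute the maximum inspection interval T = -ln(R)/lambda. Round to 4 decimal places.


R_target = 0.9108
lambda = 0.0251
-ln(0.9108) = 0.0934
T = 0.0934 / 0.0251
T = 3.7224

3.7224


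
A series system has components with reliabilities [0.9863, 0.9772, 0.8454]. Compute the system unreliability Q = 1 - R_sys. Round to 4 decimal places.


Components: [0.9863, 0.9772, 0.8454]
After component 1: product = 0.9863
After component 2: product = 0.9638
After component 3: product = 0.8148
R_sys = 0.8148
Q = 1 - 0.8148 = 0.1852

0.1852


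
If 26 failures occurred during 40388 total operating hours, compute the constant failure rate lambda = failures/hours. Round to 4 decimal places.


failures = 26
total_hours = 40388
lambda = 26 / 40388
lambda = 0.0006

0.0006


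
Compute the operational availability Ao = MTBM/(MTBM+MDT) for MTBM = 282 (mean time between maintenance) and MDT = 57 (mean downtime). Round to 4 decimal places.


MTBM = 282
MDT = 57
MTBM + MDT = 339
Ao = 282 / 339
Ao = 0.8319

0.8319


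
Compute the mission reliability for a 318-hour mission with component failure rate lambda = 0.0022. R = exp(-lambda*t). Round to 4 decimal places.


lambda = 0.0022
mission_time = 318
lambda * t = 0.0022 * 318 = 0.6996
R = exp(-0.6996)
R = 0.4968

0.4968


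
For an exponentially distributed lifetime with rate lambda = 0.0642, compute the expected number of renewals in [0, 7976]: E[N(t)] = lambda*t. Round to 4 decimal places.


lambda = 0.0642
t = 7976
E[N(t)] = lambda * t
E[N(t)] = 0.0642 * 7976
E[N(t)] = 512.0592

512.0592


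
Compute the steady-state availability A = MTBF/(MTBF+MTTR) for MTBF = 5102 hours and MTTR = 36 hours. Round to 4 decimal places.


MTBF = 5102
MTTR = 36
MTBF + MTTR = 5138
A = 5102 / 5138
A = 0.993

0.993


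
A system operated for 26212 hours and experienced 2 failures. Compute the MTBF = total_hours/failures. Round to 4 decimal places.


total_hours = 26212
failures = 2
MTBF = 26212 / 2
MTBF = 13106.0

13106.0


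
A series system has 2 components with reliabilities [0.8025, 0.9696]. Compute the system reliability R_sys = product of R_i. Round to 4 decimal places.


Components: [0.8025, 0.9696]
After component 1 (R=0.8025): product = 0.8025
After component 2 (R=0.9696): product = 0.7781
R_sys = 0.7781

0.7781


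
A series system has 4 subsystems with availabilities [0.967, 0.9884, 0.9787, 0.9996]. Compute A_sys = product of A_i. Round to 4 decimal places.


Subsystems: [0.967, 0.9884, 0.9787, 0.9996]
After subsystem 1 (A=0.967): product = 0.967
After subsystem 2 (A=0.9884): product = 0.9558
After subsystem 3 (A=0.9787): product = 0.9354
After subsystem 4 (A=0.9996): product = 0.9351
A_sys = 0.9351

0.9351


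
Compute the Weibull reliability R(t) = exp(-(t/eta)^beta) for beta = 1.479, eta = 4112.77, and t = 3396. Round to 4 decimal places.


beta = 1.479, eta = 4112.77, t = 3396
t/eta = 3396 / 4112.77 = 0.8257
(t/eta)^beta = 0.8257^1.479 = 0.7533
R(t) = exp(-0.7533)
R(t) = 0.4708

0.4708


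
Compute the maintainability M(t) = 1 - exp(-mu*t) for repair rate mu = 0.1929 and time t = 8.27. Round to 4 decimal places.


mu = 0.1929, t = 8.27
mu * t = 0.1929 * 8.27 = 1.5953
exp(-1.5953) = 0.2029
M(t) = 1 - 0.2029
M(t) = 0.7971

0.7971


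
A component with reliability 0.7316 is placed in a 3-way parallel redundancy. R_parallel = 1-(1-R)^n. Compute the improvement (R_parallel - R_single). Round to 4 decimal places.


R_single = 0.7316, n = 3
1 - R_single = 0.2684
(1 - R_single)^n = 0.2684^3 = 0.0193
R_parallel = 1 - 0.0193 = 0.9807
Improvement = 0.9807 - 0.7316
Improvement = 0.2491

0.2491


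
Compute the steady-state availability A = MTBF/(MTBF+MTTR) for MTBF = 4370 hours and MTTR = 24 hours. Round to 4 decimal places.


MTBF = 4370
MTTR = 24
MTBF + MTTR = 4394
A = 4370 / 4394
A = 0.9945

0.9945


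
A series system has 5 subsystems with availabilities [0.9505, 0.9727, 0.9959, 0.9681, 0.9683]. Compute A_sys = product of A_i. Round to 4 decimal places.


Subsystems: [0.9505, 0.9727, 0.9959, 0.9681, 0.9683]
After subsystem 1 (A=0.9505): product = 0.9505
After subsystem 2 (A=0.9727): product = 0.9246
After subsystem 3 (A=0.9959): product = 0.9208
After subsystem 4 (A=0.9681): product = 0.8914
After subsystem 5 (A=0.9683): product = 0.8631
A_sys = 0.8631

0.8631
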